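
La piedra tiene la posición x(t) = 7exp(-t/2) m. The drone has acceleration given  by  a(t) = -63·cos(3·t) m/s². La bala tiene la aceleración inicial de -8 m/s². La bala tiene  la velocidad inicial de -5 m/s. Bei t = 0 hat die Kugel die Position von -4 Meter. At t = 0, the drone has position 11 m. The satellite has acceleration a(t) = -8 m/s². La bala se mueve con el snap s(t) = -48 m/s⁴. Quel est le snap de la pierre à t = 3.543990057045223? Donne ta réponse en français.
Pour résoudre ceci, nous devons prendre 4 dérivées de notre équation de la position x(t) = 7·exp(-t/2). En dérivant la position, nous obtenons la vitesse: v(t) = -7·exp(-t/2)/2. La dérivée de la vitesse donne l'accélération: a(t) = 7·exp(-t/2)/4. En dérivant l'accélération, nous obtenons le jerk: j(t) = -7·exp(-t/2)/8. En dérivant le jerk, nous obtenons le snap: s(t) = 7·exp(-t/2)/16. De l'équation du snap s(t) = 7·exp(-t/2)/16, nous substituons t = 3.543990057045223 pour obtenir s = 0.0743721599265407.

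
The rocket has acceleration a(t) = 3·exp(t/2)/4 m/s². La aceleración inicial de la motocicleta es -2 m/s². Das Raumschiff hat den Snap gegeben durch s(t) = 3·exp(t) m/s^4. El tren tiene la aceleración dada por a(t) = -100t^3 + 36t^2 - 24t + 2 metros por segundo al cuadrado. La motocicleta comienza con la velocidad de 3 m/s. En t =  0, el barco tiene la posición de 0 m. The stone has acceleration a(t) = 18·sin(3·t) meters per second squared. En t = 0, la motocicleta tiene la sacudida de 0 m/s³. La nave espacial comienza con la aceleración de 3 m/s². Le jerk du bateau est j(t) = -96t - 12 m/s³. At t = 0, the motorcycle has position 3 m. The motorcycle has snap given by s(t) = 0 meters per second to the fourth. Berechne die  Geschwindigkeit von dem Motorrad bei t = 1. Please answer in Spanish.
Para resolver esto, necesitamos tomar 3 integrales de nuestra ecuación del snap s(t) = 0. Tomando ∫s(t)dt y aplicando j(0) = 0, encontramos j(t) = 0. Tomando ∫j(t)dt y aplicando a(0) = -2, encontramos a(t) = -2. La integral de la aceleración, con v(0) = 3, da la velocidad: v(t) = 3 - 2·t. De la ecuación de la velocidad v(t) = 3 - 2·t, sustituimos t = 1 para obtener v = 1.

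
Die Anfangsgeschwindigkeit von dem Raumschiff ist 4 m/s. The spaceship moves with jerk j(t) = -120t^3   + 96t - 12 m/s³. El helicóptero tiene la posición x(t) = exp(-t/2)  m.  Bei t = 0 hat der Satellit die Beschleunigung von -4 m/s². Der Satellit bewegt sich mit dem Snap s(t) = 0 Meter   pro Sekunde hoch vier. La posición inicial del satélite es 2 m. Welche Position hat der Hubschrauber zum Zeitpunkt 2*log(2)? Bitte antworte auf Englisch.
We have position x(t) = exp(-t/2). Substituting t = 2*log(2): x(2*log(2)) = 1/2.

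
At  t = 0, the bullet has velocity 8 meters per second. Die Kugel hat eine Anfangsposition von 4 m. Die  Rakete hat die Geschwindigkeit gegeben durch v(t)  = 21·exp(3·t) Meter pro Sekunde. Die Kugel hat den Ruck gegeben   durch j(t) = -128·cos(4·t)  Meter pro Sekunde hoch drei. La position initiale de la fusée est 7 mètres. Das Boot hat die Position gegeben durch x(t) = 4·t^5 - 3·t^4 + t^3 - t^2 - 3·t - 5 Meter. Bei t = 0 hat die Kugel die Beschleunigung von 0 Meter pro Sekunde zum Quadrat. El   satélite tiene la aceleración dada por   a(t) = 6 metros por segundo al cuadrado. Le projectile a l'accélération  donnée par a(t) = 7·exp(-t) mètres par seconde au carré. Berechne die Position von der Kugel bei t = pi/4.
Wir müssen unsere Gleichung für den Ruck j(t) = -128·cos(4·t) 3-mal integrieren. Die Stammfunktion von dem Ruck ist die Beschleunigung. Mit a(0) = 0 erhalten wir a(t) = -32·sin(4·t). Durch Integration von der Beschleunigung und Verwendung der Anfangsbedingung v(0) = 8, erhalten wir v(t) = 8·cos(4·t). Das Integral von der Geschwindigkeit ist die Position. Mit x(0) = 4 erhalten wir x(t) = 2·sin(4·t) + 4. Mit x(t) = 2·sin(4·t) + 4 und Einsetzen von t = pi/4, finden wir x = 4.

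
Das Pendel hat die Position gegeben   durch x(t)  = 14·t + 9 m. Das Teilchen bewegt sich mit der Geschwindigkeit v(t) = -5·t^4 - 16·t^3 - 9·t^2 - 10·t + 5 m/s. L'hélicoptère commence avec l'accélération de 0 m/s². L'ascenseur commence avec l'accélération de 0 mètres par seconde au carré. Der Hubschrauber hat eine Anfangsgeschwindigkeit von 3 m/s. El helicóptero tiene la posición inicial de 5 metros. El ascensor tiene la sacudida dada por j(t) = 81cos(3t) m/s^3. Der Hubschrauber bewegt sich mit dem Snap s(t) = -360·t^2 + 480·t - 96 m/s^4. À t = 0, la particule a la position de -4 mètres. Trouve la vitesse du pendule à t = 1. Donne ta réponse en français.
Nous devons dériver notre équation de la position x(t) = 14·t + 9 1 fois. En dérivant la position, nous obtenons la vitesse: v(t) = 14. En utilisant v(t) = 14 et en substituant t = 1, nous trouvons v = 14.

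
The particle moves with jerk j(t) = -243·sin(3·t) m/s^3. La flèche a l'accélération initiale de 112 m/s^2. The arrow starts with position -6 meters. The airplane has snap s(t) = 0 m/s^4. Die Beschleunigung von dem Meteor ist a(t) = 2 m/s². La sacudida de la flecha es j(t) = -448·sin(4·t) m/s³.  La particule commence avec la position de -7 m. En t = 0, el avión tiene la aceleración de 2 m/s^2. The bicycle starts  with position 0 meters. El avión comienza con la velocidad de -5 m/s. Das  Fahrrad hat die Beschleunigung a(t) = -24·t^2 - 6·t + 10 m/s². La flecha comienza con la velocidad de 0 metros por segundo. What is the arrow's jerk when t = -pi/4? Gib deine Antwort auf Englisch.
Using j(t) = -448·sin(4·t) and substituting t = -pi/4, we find j = 0.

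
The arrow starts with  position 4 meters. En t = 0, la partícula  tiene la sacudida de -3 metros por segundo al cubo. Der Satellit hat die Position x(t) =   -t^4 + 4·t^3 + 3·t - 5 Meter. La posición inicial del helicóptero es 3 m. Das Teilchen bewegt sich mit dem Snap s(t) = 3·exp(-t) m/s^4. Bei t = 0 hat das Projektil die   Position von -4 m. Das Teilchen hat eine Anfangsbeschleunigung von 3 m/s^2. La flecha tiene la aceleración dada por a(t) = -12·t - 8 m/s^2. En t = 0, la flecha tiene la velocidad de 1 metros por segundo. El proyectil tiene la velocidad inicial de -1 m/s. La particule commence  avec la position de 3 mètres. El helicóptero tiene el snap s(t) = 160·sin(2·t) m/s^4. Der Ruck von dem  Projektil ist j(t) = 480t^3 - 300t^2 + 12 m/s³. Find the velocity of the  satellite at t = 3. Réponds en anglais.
We must differentiate our position equation x(t) = -t^4 + 4·t^3 + 3·t - 5 1 time. Taking d/dt of x(t), we find v(t) = -4·t^3 + 12·t^2 + 3. We have velocity v(t) = -4·t^3 + 12·t^2 + 3. Substituting t = 3: v(3) = 3.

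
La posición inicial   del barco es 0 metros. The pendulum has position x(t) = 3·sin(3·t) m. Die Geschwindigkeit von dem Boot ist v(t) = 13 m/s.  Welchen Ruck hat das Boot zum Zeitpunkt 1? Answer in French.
Nous devons dériver notre équation de la vitesse v(t) = 13 2 fois. En prenant d/dt de v(t), nous trouvons a(t) = 0. En dérivant l'accélération, nous obtenons le jerk: j(t) = 0. Nous avons le jerk j(t) = 0. En substituant t = 1: j(1) = 0.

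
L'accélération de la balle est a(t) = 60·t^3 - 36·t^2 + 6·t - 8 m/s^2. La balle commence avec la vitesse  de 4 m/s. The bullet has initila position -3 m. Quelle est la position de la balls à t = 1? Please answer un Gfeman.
Wir müssen die Stammfunktion unserer Gleichung für die Beschleunigung a(t) = 60·t^3 - 36·t^2 + 6·t - 8 2-mal finden. Mit ∫a(t)dt und Anwendung von v(0) = 4, finden wir v(t) = 15·t^4 - 12·t^3 + 3·t^2 - 8·t + 4. Mit ∫v(t)dt und Anwendung von x(0) = -3, finden wir x(t) = 3·t^5 - 3·t^4 + t^3 - 4·t^2 + 4·t - 3. Wir haben die Position x(t) = 3·t^5 - 3·t^4 + t^3 - 4·t^2 + 4·t - 3. Durch Einsetzen von t = 1: x(1) = -2.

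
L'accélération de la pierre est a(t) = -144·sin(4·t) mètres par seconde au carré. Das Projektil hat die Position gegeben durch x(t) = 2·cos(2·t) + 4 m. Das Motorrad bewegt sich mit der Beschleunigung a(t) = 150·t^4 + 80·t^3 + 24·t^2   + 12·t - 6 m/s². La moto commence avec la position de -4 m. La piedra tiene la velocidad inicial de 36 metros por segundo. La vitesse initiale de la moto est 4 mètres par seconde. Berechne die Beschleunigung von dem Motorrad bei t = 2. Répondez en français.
Nous avons l'accélération a(t) = 150·t^4 + 80·t^3 + 24·t^2 + 12·t - 6. En substituant t = 2: a(2) = 3154.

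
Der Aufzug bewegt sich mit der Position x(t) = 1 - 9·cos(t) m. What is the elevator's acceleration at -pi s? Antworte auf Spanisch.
Para resolver esto, necesitamos tomar 2 derivadas de nuestra ecuación de la posición x(t) = 1 - 9·cos(t). Derivando la posición, obtenemos la velocidad: v(t) = 9·sin(t). Derivando la velocidad, obtenemos la aceleración: a(t) = 9·cos(t). Usando a(t) = 9·cos(t) y sustituyendo t = -pi, encontramos a = -9.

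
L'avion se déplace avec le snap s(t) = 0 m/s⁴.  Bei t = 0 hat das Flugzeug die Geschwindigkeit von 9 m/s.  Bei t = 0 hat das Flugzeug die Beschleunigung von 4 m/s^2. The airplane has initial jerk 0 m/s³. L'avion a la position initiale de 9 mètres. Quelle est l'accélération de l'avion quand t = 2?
Nous devons trouver l'intégrale de notre équation du snap s(t) = 0 2 fois. La primitive du snap est le jerk. En utilisant j(0) = 0, nous obtenons j(t) = 0. La primitive du jerk, avec a(0) = 4, donne l'accélération: a(t) = 4. De l'équation de l'accélération a(t) = 4, nous substituons t = 2 pour obtenir a = 4.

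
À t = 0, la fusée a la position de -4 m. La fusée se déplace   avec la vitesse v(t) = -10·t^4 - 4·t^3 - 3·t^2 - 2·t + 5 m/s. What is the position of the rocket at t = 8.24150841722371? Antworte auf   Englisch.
Starting from velocity v(t) = -10·t^4 - 4·t^3 - 3·t^2 - 2·t + 5, we take 1 integral. Finding the antiderivative of v(t) and using x(0) = -4: x(t) = -2·t^5 - t^4 - t^3 - t^2 + 5·t - 4. Using x(t) = -2·t^5 - t^4 - t^3 - t^2 + 5·t - 4 and substituting t = 8.24150841722371, we find x = -81247.7096601193.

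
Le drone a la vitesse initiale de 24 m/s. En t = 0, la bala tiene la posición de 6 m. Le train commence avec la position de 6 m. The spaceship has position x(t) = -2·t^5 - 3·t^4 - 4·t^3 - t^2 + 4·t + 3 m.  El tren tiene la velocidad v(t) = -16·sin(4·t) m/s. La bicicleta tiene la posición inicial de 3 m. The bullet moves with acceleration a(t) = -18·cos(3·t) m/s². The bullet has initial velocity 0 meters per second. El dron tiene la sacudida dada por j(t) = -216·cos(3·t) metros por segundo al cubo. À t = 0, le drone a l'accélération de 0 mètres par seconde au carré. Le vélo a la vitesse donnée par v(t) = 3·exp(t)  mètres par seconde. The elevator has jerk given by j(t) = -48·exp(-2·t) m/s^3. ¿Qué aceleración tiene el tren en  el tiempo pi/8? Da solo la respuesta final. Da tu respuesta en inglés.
The answer is 0.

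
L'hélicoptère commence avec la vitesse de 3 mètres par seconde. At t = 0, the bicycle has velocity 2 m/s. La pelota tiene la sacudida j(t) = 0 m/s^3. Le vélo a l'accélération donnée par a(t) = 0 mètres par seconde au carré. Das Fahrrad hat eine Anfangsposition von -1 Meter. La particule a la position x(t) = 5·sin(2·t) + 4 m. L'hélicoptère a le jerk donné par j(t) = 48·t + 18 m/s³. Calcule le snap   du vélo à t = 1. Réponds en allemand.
Wir müssen unsere Gleichung für die Beschleunigung a(t) = 0 2-mal ableiten. Durch Ableiten von der Beschleunigung erhalten wir den Ruck: j(t) = 0. Mit d/dt von j(t) finden wir s(t) = 0. Mit s(t) = 0 und Einsetzen von t = 1, finden wir s = 0.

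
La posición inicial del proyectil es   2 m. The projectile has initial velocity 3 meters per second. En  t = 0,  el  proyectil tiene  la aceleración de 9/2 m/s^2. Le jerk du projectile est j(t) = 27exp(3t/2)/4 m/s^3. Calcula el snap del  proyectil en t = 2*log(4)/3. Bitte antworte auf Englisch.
We must differentiate our jerk equation j(t) = 27·exp(3·t/2)/4 1 time. Taking d/dt of j(t), we find s(t) = 81·exp(3·t/2)/8. We have snap s(t) = 81·exp(3·t/2)/8. Substituting t = 2*log(4)/3: s(2*log(4)/3) = 81/2.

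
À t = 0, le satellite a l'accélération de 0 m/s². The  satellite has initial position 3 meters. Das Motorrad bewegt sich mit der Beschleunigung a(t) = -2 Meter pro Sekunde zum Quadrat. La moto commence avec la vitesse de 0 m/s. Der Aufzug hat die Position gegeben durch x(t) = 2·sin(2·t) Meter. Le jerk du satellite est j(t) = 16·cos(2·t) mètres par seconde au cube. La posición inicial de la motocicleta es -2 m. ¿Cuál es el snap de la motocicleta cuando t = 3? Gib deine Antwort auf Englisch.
We must differentiate our acceleration equation a(t) = -2 2 times. The derivative of acceleration gives jerk: j(t) = 0. Taking d/dt of j(t), we find s(t) = 0. From the given snap equation s(t) = 0, we substitute t = 3 to get s = 0.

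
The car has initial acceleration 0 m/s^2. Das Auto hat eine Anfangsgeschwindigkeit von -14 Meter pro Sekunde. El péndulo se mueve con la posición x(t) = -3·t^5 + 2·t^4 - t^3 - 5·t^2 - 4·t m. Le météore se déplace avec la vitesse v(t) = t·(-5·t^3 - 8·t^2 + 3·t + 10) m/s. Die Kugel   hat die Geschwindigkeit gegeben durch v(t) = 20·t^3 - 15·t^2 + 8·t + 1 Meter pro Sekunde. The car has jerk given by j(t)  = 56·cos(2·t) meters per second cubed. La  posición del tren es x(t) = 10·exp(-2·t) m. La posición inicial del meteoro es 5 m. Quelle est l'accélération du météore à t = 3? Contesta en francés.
Pour résoudre ceci, nous devons prendre 1 dérivée de notre équation de la vitesse v(t) = t·(-5·t^3 - 8·t^2 + 3·t + 10). En prenant d/dt de v(t), nous trouvons a(t) = -5·t^3 - 8·t^2 + t·(-15·t^2 - 16·t + 3) + 3·t + 10. En utilisant a(t) = -5·t^3 - 8·t^2 + t·(-15·t^2 - 16·t + 3) + 3·t + 10 et en substituant t = 3, nous trouvons a = -728.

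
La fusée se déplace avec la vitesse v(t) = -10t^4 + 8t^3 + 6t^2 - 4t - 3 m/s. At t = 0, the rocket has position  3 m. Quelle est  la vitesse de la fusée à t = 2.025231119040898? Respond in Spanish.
Tenemos la velocidad v(t) = -10·t^4 + 8·t^3 + 6·t^2 - 4·t - 3. Sustituyendo t = 2.025231119040898: v(2.025231119040898) = -88.2667181699223.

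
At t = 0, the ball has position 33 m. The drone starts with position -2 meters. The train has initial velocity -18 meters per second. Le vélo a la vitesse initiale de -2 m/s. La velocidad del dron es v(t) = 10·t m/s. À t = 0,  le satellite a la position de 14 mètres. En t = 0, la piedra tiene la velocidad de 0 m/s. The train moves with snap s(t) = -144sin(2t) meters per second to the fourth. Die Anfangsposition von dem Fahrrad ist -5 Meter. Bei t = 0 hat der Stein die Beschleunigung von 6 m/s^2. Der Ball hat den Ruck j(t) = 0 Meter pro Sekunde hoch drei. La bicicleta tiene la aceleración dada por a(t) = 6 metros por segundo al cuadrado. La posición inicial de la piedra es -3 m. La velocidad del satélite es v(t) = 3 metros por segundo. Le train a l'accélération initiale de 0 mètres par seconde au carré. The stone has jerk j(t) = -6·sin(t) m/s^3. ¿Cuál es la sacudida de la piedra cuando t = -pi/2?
De la ecuación de la sacudida j(t) = -6·sin(t), sustituimos t = -pi/2 para obtener j = 6.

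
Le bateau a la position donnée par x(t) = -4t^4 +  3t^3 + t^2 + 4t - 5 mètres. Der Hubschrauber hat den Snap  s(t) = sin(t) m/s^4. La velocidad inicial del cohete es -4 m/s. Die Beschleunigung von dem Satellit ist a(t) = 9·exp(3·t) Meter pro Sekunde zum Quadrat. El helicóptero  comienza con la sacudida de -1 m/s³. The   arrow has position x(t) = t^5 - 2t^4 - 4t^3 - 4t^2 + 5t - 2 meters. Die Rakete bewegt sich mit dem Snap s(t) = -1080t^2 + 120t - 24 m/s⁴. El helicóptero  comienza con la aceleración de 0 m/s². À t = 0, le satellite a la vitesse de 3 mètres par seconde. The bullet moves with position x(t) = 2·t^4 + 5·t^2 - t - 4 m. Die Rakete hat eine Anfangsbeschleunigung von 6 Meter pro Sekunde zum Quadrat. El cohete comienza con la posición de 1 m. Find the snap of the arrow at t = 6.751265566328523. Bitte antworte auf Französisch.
En partant de la position x(t) = t^5 - 2·t^4 - 4·t^3 - 4·t^2 + 5·t - 2, nous prenons 4 dérivées. En prenant d/dt de x(t), nous trouvons v(t) = 5·t^4 - 8·t^3 - 12·t^2 - 8·t + 5. En dérivant la vitesse, nous obtenons l'accélération: a(t) = 20·t^3 - 24·t^2 - 24·t - 8. En prenant d/dt de a(t), nous trouvons j(t) = 60·t^2 - 48·t - 24. En prenant d/dt de j(t), nous trouvons s(t) = 120·t - 48. En utilisant s(t) = 120·t - 48 et en substituant t = 6.751265566328523, nous trouvons s = 762.151867959423.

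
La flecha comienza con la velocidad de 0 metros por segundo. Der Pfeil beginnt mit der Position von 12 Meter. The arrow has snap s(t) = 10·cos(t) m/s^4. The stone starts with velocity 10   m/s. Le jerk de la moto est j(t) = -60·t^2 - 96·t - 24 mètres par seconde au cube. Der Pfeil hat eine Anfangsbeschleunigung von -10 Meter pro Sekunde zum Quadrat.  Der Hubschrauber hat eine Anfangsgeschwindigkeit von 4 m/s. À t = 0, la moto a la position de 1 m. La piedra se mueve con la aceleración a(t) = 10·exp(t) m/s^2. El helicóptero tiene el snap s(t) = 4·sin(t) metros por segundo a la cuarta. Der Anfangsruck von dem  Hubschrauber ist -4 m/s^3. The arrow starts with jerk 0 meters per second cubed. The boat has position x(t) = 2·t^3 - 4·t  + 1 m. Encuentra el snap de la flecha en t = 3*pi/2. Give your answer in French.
En utilisant s(t) = 10·cos(t) et en substituant t = 3*pi/2, nous trouvons s = 0.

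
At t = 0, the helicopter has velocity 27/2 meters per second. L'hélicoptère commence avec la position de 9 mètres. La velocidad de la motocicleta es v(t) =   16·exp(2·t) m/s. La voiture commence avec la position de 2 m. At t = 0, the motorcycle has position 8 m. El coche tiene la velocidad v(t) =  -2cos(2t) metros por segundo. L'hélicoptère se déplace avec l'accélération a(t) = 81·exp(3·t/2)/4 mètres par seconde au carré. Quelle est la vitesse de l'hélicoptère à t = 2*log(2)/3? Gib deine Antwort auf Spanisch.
Debemos encontrar la antiderivada de nuestra ecuación de la aceleración a(t) = 81·exp(3·t/2)/4 1 vez. La integral de la aceleración, con v(0) = 27/2, da la velocidad: v(t) = 27·exp(3·t/2)/2. De la ecuación de la velocidad v(t) = 27·exp(3·t/2)/2, sustituimos t = 2*log(2)/3 para obtener v = 27.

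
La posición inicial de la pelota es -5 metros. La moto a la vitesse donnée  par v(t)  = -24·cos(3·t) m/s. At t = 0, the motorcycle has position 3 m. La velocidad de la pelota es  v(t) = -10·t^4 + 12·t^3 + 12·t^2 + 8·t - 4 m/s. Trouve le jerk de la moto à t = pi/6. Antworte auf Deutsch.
Um dies zu lösen, müssen wir 2 Ableitungen unserer Gleichung für die Geschwindigkeit v(t) = -24·cos(3·t) nehmen. Mit d/dt von v(t) finden wir a(t) = 72·sin(3·t). Mit d/dt von a(t) finden wir j(t) = 216·cos(3·t). Aus der Gleichung für den Ruck j(t) = 216·cos(3·t), setzen wir t = pi/6 ein und erhalten j = 0.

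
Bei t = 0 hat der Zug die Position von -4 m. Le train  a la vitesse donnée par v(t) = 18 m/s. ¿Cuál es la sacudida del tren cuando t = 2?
Para resolver esto, necesitamos tomar 2 derivadas de nuestra ecuación de la velocidad v(t) = 18. Tomando d/dt de v(t), encontramos a(t) = 0. Tomando d/dt de a(t), encontramos j(t) = 0. Tenemos la sacudida j(t) = 0. Sustituyendo t = 2: j(2) = 0.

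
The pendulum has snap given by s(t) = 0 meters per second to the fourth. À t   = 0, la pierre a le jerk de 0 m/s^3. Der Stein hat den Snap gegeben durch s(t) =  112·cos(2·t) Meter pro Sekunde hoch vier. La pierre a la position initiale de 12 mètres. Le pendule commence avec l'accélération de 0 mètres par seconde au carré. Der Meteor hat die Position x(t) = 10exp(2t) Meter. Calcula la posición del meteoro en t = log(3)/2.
Usando x(t) = 10·exp(2·t) y sustituyendo t = log(3)/2, encontramos x = 30.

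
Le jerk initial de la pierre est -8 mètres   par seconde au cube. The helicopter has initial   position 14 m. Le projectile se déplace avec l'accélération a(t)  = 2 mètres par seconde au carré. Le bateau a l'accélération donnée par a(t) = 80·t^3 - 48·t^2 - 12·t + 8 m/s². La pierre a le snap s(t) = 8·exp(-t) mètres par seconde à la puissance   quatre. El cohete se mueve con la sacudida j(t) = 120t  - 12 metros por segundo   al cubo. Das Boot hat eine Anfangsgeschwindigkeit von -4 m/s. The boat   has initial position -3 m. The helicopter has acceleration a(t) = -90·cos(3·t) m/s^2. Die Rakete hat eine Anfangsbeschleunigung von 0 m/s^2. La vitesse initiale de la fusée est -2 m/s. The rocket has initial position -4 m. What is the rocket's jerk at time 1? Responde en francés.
Nous avons le jerk j(t) = 120·t - 12. En substituant t = 1: j(1) = 108.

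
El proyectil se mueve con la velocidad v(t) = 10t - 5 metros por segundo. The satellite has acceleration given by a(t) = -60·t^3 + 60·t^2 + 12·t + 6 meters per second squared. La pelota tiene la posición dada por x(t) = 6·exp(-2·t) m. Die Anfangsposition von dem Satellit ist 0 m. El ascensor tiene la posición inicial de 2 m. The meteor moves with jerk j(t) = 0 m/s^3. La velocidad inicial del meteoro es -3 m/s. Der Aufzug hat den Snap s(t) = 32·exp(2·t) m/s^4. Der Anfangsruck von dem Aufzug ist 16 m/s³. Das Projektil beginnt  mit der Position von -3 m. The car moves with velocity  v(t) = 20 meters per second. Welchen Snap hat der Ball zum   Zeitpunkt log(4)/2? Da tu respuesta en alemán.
Ausgehend von der Position x(t) = 6·exp(-2·t), nehmen wir 4 Ableitungen. Durch Ableiten von der Position erhalten wir die Geschwindigkeit: v(t) = -12·exp(-2·t). Mit d/dt von v(t) finden wir a(t) = 24·exp(-2·t). Durch Ableiten von der Beschleunigung erhalten wir den Ruck: j(t) = -48·exp(-2·t). Die Ableitung von dem Ruck ergibt den Snap: s(t) = 96·exp(-2·t). Wir haben den Snap s(t) = 96·exp(-2·t). Durch Einsetzen von t = log(4)/2: s(log(4)/2) = 24.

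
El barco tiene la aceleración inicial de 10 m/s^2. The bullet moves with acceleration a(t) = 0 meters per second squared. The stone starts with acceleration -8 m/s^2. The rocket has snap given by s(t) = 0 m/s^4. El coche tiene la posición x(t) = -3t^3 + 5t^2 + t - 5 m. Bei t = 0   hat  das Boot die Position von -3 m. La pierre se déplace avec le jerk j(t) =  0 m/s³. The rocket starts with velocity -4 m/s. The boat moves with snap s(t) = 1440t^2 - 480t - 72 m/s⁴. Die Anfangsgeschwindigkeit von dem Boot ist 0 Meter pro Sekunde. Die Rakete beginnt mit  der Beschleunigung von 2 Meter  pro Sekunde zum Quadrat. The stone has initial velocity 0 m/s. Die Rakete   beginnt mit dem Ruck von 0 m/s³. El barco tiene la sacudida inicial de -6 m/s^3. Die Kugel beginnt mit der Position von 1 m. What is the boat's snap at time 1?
We have snap s(t) = 1440·t^2 - 480·t - 72. Substituting t = 1: s(1) = 888.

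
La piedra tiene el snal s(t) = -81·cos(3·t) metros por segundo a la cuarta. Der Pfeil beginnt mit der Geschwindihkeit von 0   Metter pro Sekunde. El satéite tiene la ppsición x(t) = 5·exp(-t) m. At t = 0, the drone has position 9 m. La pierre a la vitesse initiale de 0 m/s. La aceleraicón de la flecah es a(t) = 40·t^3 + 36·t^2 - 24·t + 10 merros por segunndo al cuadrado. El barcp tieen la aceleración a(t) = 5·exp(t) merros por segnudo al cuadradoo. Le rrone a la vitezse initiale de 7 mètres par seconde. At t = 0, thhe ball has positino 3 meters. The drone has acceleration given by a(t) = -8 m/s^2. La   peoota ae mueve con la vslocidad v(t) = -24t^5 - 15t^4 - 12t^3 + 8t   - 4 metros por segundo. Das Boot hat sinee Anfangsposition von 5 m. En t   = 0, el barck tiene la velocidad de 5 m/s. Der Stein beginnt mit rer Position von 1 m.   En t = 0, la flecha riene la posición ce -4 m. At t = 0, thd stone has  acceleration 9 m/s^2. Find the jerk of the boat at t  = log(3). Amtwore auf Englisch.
Starting from acceleration a(t) = 5·exp(t), we take 1 derivative. Differentiating acceleration, we get jerk: j(t) = 5·exp(t). From the given jerk equation j(t) = 5·exp(t), we substitute t = log(3) to get j = 15.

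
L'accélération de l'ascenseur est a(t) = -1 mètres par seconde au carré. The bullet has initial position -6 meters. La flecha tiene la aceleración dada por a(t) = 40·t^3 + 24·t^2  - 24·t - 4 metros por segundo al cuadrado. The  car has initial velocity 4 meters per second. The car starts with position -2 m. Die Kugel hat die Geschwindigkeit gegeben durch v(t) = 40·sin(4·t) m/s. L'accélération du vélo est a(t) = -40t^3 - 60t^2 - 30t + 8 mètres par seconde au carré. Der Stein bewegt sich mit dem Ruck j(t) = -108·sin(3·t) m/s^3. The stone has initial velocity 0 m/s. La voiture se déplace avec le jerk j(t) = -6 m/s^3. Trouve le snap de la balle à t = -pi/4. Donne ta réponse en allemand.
Wir müssen unsere Gleichung für die Geschwindigkeit v(t) = 40·sin(4·t) 3-mal ableiten. Mit d/dt von v(t) finden wir a(t) = 160·cos(4·t). Durch Ableiten von der Beschleunigung erhalten wir den Ruck: j(t) = -640·sin(4·t). Mit d/dt von j(t) finden wir s(t) = -2560·cos(4·t). Wir haben den Snap s(t) = -2560·cos(4·t). Durch Einsetzen von t = -pi/4: s(-pi/4) = 2560.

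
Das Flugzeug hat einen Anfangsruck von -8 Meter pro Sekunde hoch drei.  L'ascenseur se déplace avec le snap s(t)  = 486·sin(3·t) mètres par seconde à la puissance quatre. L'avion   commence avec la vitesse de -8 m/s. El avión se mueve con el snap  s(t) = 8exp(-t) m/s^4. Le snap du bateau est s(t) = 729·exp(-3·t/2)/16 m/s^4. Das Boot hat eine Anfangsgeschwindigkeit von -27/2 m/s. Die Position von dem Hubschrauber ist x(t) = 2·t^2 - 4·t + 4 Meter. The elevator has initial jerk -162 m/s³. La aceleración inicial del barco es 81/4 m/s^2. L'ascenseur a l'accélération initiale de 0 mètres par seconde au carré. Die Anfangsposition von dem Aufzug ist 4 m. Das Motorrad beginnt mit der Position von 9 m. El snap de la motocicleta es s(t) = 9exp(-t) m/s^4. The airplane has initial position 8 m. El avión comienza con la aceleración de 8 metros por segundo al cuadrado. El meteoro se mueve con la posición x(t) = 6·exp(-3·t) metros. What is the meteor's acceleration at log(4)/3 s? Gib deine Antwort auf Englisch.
We must differentiate our position equation x(t) = 6·exp(-3·t) 2 times. The derivative of position gives velocity: v(t) = -18·exp(-3·t). Taking d/dt of v(t), we find a(t) = 54·exp(-3·t). Using a(t) = 54·exp(-3·t) and substituting t = log(4)/3, we find a = 27/2.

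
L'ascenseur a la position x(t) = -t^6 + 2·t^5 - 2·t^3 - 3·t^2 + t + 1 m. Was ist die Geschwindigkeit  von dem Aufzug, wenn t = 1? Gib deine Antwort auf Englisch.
We must differentiate our position equation x(t) = -t^6 + 2·t^5 - 2·t^3 - 3·t^2 + t + 1 1 time. Differentiating position, we get velocity: v(t) = -6·t^5 + 10·t^4 - 6·t^2 - 6·t + 1. We have velocity v(t) = -6·t^5 + 10·t^4 - 6·t^2 - 6·t + 1. Substituting t = 1: v(1) = -7.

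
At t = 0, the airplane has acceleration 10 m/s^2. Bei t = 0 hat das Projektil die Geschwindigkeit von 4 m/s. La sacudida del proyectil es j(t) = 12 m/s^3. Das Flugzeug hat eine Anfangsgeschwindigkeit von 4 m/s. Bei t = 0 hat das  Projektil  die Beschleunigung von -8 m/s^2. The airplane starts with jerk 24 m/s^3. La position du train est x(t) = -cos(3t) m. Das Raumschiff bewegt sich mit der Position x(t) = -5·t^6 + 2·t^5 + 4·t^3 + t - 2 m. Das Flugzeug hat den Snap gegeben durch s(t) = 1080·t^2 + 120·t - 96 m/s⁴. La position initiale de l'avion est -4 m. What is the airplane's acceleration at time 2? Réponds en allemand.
Ausgehend von dem Snap s(t) = 1080·t^2 + 120·t - 96, nehmen wir 2 Integrale. Die Stammfunktion von dem Snap ist der Ruck. Mit j(0) = 24 erhalten wir j(t) = 360·t^3 + 60·t^2 - 96·t + 24. Durch Integration von dem Ruck und Verwendung der Anfangsbedingung a(0) = 10, erhalten wir a(t) = 90·t^4 + 20·t^3 - 48·t^2 + 24·t + 10. Aus der Gleichung für die Beschleunigung a(t) = 90·t^4 + 20·t^3 - 48·t^2 + 24·t + 10, setzen wir t = 2 ein und erhalten a = 1466.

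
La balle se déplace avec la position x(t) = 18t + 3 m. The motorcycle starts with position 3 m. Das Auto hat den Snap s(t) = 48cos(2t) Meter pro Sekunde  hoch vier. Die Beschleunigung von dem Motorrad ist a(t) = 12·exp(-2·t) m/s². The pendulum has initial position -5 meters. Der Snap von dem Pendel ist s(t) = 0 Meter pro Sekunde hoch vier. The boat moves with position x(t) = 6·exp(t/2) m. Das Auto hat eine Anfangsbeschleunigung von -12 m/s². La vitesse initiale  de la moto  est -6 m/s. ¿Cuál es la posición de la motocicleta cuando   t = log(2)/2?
Debemos encontrar la antiderivada de nuestra ecuación de la aceleración a(t) = 12·exp(-2·t) 2 veces. Integrando la aceleración y usando la condición inicial v(0) = -6, obtenemos v(t) = -6·exp(-2·t). La antiderivada de la velocidad, con x(0) = 3, da la posición: x(t) = 3·exp(-2·t). De la ecuación de la posición x(t) = 3·exp(-2·t), sustituimos t = log(2)/2 para obtener x = 3/2.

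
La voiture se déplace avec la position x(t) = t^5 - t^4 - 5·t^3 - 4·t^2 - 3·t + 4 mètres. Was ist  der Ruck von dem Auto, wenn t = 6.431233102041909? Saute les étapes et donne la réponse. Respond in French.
Le jerk à t = 6.431233102041909 est j = 2297.29595831897.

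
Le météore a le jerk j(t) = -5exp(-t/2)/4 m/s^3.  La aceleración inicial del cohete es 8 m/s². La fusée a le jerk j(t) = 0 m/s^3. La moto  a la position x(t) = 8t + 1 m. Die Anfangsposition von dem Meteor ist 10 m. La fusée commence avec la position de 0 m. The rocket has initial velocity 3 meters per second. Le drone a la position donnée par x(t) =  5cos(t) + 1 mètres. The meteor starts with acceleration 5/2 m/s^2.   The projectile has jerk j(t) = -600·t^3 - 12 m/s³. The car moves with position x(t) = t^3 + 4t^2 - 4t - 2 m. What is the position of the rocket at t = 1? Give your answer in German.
Wir müssen unsere Gleichung für den Ruck j(t) = 0 3-mal integrieren. Das Integral von dem Ruck, mit a(0) = 8, ergibt die Beschleunigung: a(t) = 8. Mit ∫a(t)dt und Anwendung von v(0) = 3, finden wir v(t) = 8·t + 3. Das Integral von der Geschwindigkeit ist die Position. Mit x(0) = 0 erhalten wir x(t) = 4·t^2 + 3·t. Aus der Gleichung für die Position x(t) = 4·t^2 + 3·t, setzen wir t = 1 ein und erhalten x = 7.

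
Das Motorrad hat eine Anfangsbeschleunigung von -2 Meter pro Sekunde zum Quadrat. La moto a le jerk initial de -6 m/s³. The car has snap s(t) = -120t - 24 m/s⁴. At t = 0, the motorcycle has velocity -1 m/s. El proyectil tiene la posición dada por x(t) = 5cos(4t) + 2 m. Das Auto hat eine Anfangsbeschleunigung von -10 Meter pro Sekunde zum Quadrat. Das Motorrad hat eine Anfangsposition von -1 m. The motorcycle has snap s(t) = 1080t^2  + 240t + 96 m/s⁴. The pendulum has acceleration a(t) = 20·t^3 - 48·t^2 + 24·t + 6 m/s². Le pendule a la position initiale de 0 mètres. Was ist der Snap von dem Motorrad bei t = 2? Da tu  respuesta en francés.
De l'équation du snap s(t) = 1080·t^2 + 240·t + 96, nous substituons t = 2 pour obtenir s = 4896.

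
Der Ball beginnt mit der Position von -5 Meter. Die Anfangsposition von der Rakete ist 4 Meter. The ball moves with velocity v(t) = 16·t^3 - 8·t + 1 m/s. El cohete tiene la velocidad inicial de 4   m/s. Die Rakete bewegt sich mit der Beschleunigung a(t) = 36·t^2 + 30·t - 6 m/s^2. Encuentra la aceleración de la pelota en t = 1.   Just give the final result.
En t = 1, a = 40.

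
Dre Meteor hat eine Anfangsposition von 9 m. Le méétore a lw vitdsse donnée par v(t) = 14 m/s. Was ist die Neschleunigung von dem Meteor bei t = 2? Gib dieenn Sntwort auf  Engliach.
To solve this, we need to take 1 derivative of our velocity equation v(t) = 14. The derivative of velocity gives acceleration: a(t) = 0. From the given acceleration equation a(t) = 0, we substitute t = 2 to get a = 0.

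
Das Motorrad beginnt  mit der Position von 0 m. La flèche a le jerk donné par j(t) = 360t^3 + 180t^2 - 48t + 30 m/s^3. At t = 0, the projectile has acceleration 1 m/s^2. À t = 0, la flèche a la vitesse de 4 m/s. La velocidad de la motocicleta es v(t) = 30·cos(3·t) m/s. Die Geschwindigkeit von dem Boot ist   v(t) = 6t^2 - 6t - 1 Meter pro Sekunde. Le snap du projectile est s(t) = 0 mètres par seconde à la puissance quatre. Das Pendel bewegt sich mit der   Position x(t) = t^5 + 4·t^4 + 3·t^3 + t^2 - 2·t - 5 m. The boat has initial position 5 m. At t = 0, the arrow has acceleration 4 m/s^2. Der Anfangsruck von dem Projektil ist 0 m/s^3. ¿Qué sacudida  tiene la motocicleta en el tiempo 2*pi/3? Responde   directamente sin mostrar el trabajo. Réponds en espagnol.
En t = 2*pi/3, j = -270.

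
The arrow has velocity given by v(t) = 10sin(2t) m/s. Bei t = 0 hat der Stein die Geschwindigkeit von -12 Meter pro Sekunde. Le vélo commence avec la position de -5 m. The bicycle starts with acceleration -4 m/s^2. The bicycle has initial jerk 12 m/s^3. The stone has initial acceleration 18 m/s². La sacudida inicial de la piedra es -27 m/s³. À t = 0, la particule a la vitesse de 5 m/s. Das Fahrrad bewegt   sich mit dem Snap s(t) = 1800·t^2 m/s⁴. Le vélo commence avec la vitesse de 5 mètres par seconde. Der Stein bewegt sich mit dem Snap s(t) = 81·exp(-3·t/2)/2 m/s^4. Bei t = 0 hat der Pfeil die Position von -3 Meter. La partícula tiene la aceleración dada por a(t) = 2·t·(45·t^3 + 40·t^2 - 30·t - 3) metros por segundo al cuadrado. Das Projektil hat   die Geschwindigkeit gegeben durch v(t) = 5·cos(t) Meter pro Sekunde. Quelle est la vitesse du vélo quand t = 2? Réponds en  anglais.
Starting from snap s(t) = 1800·t^2, we take 3 integrals. Taking ∫s(t)dt and applying j(0) = 12, we find j(t) = 600·t^3 + 12. Taking ∫j(t)dt and applying a(0) = -4, we find a(t) = 150·t^4 + 12·t - 4. Integrating acceleration and using the initial condition v(0) = 5, we get v(t) = 30·t^5 + 6·t^2 - 4·t + 5. Using v(t) = 30·t^5 + 6·t^2 - 4·t + 5 and substituting t = 2, we find v = 981.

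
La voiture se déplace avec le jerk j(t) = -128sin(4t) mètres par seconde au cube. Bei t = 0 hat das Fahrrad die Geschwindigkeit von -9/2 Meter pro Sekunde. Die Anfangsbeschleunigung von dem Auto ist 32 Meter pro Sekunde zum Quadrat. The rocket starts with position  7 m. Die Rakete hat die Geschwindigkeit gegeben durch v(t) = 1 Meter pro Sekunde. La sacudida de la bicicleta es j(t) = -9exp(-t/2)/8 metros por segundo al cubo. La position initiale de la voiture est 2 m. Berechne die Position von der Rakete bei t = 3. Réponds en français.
Pour résoudre ceci, nous devons prendre 1 primitive de notre équation de la vitesse v(t) = 1. En prenant ∫v(t)dt et en appliquant x(0) = 7, nous trouvons x(t) = t + 7. Nous avons la position x(t) = t + 7. En substituant t = 3: x(3) = 10.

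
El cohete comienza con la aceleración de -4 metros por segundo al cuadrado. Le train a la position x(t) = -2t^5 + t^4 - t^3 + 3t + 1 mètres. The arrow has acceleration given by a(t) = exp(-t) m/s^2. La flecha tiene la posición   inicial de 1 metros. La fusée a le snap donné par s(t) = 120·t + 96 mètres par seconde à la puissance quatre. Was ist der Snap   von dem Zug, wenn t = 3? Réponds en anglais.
To solve this, we need to take 4 derivatives of our position equation x(t) = -2·t^5 + t^4 - t^3 + 3·t + 1. The derivative of position gives velocity: v(t) = -10·t^4 + 4·t^3 - 3·t^2 + 3. The derivative of velocity gives acceleration: a(t) = -40·t^3 + 12·t^2 - 6·t. Taking d/dt of a(t), we find j(t) = -120·t^2 + 24·t - 6. Taking d/dt of j(t), we find s(t) = 24 - 240·t. From the given snap equation s(t) = 24 - 240·t, we substitute t = 3 to get s = -696.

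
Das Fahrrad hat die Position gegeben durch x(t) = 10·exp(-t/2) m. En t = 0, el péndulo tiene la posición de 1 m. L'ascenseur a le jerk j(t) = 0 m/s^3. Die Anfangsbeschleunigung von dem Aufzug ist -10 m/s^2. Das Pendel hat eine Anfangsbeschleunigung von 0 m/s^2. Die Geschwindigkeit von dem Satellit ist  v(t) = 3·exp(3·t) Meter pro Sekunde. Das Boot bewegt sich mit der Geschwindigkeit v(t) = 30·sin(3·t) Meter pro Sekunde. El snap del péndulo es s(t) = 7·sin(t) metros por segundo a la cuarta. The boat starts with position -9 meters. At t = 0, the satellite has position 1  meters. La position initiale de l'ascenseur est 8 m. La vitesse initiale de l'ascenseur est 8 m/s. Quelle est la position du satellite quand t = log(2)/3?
Nous devons trouver la primitive de notre équation de la vitesse v(t) = 3·exp(3·t) 1 fois. L'intégrale de la vitesse, avec x(0) = 1, donne la position: x(t) = exp(3·t). Nous avons la position x(t) = exp(3·t). En substituant t = log(2)/3: x(log(2)/3) = 2.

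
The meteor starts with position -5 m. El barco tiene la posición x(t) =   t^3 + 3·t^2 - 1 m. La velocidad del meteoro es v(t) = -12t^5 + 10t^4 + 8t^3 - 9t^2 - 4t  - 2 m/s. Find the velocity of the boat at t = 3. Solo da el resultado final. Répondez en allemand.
Bei t = 3, v = 45.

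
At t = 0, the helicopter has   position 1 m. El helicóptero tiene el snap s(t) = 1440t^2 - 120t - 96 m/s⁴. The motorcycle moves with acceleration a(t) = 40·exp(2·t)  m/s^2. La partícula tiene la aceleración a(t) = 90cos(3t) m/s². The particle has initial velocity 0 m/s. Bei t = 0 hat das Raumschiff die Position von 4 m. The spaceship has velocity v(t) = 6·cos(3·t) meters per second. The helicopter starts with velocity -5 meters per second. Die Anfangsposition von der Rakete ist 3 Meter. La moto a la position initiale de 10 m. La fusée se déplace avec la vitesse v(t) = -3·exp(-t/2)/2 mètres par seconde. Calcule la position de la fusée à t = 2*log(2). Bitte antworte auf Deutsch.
Wir müssen das Integral unserer Gleichung für die Geschwindigkeit v(t) = -3·exp(-t/2)/2 1-mal finden. Das Integral von der Geschwindigkeit, mit x(0) = 3, ergibt die Position: x(t) = 3·exp(-t/2). Mit x(t) = 3·exp(-t/2) und Einsetzen von t = 2*log(2), finden wir x = 3/2.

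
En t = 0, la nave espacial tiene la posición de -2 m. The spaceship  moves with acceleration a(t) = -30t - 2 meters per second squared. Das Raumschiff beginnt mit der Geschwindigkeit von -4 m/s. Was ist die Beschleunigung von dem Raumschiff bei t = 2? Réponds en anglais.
Using a(t) = -30·t - 2 and substituting t = 2, we find a = -62.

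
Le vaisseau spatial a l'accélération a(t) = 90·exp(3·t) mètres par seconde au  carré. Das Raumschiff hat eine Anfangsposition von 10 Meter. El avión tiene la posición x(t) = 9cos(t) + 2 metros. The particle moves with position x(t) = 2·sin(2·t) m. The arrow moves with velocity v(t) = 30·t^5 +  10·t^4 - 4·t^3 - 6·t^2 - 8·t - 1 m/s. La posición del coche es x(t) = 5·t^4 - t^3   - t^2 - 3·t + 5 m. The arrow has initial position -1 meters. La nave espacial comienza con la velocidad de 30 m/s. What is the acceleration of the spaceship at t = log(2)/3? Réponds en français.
De l'équation de l'accélération a(t) = 90·exp(3·t), nous substituons t = log(2)/3 pour obtenir a = 180.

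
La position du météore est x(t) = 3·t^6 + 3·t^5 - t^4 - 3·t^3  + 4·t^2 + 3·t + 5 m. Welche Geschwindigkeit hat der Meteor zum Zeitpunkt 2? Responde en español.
Para resolver esto, necesitamos tomar 1 derivada de nuestra ecuación de la posición x(t) = 3·t^6 + 3·t^5 - t^4 - 3·t^3 + 4·t^2 + 3·t + 5. Tomando d/dt de x(t), encontramos v(t) = 18·t^5 + 15·t^4 - 4·t^3 - 9·t^2 + 8·t + 3. Tenemos la velocidad v(t) = 18·t^5 + 15·t^4 - 4·t^3 - 9·t^2 + 8·t + 3. Sustituyendo t = 2: v(2) = 767.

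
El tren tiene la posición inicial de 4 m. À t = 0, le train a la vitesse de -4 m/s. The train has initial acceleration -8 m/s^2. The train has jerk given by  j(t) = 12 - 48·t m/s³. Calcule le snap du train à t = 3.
En partant du jerk j(t) = 12 - 48·t, nous prenons 1 dérivée. En prenant d/dt de j(t), nous trouvons s(t) = -48. En utilisant s(t) = -48 et en substituant t = 3, nous trouvons s = -48.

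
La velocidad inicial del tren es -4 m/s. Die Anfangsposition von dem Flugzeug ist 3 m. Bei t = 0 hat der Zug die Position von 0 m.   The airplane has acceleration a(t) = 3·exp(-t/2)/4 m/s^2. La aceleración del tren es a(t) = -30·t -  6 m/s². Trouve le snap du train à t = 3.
En partant de l'accélération a(t) = -30·t - 6, nous prenons 2 dérivées. En prenant d/dt de a(t), nous trouvons j(t) = -30. La dérivée du jerk donne le snap: s(t) = 0. Nous avons le snap s(t) = 0. En substituant t = 3: s(3) = 0.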